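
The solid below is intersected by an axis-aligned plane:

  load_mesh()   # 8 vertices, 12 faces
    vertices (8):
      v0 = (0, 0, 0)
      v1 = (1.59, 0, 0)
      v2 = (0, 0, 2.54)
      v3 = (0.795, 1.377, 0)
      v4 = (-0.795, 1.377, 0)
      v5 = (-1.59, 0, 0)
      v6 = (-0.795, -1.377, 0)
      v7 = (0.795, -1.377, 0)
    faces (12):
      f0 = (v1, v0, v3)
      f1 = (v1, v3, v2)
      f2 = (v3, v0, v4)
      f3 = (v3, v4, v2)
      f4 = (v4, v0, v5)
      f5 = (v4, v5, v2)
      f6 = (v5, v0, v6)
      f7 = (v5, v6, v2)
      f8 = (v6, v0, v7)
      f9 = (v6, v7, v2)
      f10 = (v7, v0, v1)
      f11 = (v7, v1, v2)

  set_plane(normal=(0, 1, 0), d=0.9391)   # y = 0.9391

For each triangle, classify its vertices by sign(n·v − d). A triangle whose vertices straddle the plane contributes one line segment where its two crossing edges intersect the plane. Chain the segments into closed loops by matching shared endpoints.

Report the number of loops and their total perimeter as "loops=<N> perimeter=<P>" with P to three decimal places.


Straddling triangles (6 of 12):
  (v1,v0,v3) [--+] → (0.542182, 0.9391, 0)–(1.04782, 0.9391, 0)  len=0.5056
  (v1,v3,v2) [-+-] → (1.04782, 0.9391, 0)–(0.542182, 0.9391, 0.807746)  len=0.9530
  (v3,v0,v4) [+-+] → (0.542182, 0.9391, 0)–(-0.542182, 0.9391, 0)  len=1.0844
  (v3,v4,v2) [++-] → (-0.542182, 0.9391, 0.807746)–(0.542182, 0.9391, 0.807746)  len=1.0844
  (v4,v0,v5) [+--] → (-0.542182, 0.9391, 0)–(-1.04782, 0.9391, 0)  len=0.5056
  (v4,v5,v2) [+--] → (-1.04782, 0.9391, 0)–(-0.542182, 0.9391, 0.807746)  len=0.9530

Chained into 1 loop(s):
  loop 1: 6 segments, perimeter = 5.0859
Total perimeter = 5.086

loops=1 perimeter=5.086


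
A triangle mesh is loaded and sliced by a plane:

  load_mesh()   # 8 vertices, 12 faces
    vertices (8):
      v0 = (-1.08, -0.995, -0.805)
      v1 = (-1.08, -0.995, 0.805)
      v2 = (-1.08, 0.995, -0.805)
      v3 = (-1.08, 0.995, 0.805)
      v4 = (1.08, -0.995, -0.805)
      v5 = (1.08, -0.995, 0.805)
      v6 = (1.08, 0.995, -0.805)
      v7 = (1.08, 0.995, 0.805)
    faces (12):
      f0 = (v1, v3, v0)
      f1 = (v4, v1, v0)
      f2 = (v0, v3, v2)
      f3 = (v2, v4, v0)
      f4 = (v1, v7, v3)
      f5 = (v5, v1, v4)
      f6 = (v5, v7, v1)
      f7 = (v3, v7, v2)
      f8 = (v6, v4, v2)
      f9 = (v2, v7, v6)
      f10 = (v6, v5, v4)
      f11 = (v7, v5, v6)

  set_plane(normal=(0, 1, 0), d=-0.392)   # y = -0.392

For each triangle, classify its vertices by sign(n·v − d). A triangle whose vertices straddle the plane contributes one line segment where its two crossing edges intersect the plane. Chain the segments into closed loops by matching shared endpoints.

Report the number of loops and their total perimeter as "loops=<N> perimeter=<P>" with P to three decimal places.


loops=1 perimeter=7.540

Straddling triangles (8 of 12):
  (v1,v3,v0) [-+-] → (-1.08, -0.392, 0.805)–(-1.08, -0.392, -0.317146)  len=1.1221
  (v0,v3,v2) [-++] → (-1.08, -0.392, -0.317146)–(-1.08, -0.392, -0.805)  len=0.4879
  (v2,v4,v0) [+--] → (0.425487, -0.392, -0.805)–(-1.08, -0.392, -0.805)  len=1.5055
  (v1,v7,v3) [-++] → (-0.425487, -0.392, 0.805)–(-1.08, -0.392, 0.805)  len=0.6545
  (v5,v7,v1) [-+-] → (1.08, -0.392, 0.805)–(-0.425487, -0.392, 0.805)  len=1.5055
  (v6,v4,v2) [+-+] → (1.08, -0.392, -0.805)–(0.425487, -0.392, -0.805)  len=0.6545
  (v6,v5,v4) [+--] → (1.08, -0.392, 0.317146)–(1.08, -0.392, -0.805)  len=1.1221
  (v7,v5,v6) [+-+] → (1.08, -0.392, 0.805)–(1.08, -0.392, 0.317146)  len=0.4879

Chained into 1 loop(s):
  loop 1: 8 segments, perimeter = 7.5400
Total perimeter = 7.540


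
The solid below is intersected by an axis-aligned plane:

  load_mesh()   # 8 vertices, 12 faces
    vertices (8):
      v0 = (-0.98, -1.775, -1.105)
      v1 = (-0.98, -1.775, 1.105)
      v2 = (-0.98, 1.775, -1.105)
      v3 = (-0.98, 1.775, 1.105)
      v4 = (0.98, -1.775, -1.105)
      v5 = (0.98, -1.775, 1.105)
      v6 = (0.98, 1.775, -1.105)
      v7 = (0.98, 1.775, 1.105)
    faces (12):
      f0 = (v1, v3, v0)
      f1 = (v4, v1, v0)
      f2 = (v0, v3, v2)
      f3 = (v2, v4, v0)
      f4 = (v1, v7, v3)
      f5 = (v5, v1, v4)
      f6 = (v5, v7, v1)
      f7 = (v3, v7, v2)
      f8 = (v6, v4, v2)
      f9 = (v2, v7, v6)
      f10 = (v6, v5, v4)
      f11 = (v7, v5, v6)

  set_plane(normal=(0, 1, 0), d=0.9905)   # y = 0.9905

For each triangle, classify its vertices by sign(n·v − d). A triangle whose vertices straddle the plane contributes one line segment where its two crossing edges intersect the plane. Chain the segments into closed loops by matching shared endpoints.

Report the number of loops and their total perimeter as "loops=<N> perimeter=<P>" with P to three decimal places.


loops=1 perimeter=8.340

Straddling triangles (8 of 12):
  (v1,v3,v0) [-+-] → (-0.98, 0.9905, 1.105)–(-0.98, 0.9905, 0.616621)  len=0.4884
  (v0,v3,v2) [-++] → (-0.98, 0.9905, 0.616621)–(-0.98, 0.9905, -1.105)  len=1.7216
  (v2,v4,v0) [+--] → (-0.546868, 0.9905, -1.105)–(-0.98, 0.9905, -1.105)  len=0.4331
  (v1,v7,v3) [-++] → (0.546868, 0.9905, 1.105)–(-0.98, 0.9905, 1.105)  len=1.5269
  (v5,v7,v1) [-+-] → (0.98, 0.9905, 1.105)–(0.546868, 0.9905, 1.105)  len=0.4331
  (v6,v4,v2) [+-+] → (0.98, 0.9905, -1.105)–(-0.546868, 0.9905, -1.105)  len=1.5269
  (v6,v5,v4) [+--] → (0.98, 0.9905, -0.616621)–(0.98, 0.9905, -1.105)  len=0.4884
  (v7,v5,v6) [+-+] → (0.98, 0.9905, 1.105)–(0.98, 0.9905, -0.616621)  len=1.7216

Chained into 1 loop(s):
  loop 1: 8 segments, perimeter = 8.3400
Total perimeter = 8.340


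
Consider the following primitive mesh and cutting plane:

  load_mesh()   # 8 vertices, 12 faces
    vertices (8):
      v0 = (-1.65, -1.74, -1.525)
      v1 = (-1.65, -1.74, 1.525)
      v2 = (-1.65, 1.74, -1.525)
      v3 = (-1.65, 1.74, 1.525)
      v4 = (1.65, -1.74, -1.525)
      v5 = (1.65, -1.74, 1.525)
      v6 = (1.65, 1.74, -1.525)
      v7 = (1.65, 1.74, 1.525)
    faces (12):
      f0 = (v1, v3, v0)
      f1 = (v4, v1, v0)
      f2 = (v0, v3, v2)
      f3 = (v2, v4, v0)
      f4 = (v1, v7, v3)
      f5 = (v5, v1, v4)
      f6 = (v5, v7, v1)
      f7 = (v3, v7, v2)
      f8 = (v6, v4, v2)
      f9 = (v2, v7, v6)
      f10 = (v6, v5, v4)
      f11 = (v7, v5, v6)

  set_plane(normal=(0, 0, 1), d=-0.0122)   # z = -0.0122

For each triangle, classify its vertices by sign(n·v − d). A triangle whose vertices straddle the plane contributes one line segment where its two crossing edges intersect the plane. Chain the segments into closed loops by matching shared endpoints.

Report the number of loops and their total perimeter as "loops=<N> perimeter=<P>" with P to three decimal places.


Straddling triangles (8 of 12):
  (v1,v3,v0) [++-] → (-1.65, -0.01392, -0.0122)–(-1.65, -1.74, -0.0122)  len=1.7261
  (v4,v1,v0) [-+-] → (0.0132, -1.74, -0.0122)–(-1.65, -1.74, -0.0122)  len=1.6632
  (v0,v3,v2) [-+-] → (-1.65, -0.01392, -0.0122)–(-1.65, 1.74, -0.0122)  len=1.7539
  (v5,v1,v4) [++-] → (0.0132, -1.74, -0.0122)–(1.65, -1.74, -0.0122)  len=1.6368
  (v3,v7,v2) [++-] → (-0.0132, 1.74, -0.0122)–(-1.65, 1.74, -0.0122)  len=1.6368
  (v2,v7,v6) [-+-] → (-0.0132, 1.74, -0.0122)–(1.65, 1.74, -0.0122)  len=1.6632
  (v6,v5,v4) [-+-] → (1.65, 0.01392, -0.0122)–(1.65, -1.74, -0.0122)  len=1.7539
  (v7,v5,v6) [++-] → (1.65, 0.01392, -0.0122)–(1.65, 1.74, -0.0122)  len=1.7261

Chained into 1 loop(s):
  loop 1: 8 segments, perimeter = 13.5600
Total perimeter = 13.560

loops=1 perimeter=13.560


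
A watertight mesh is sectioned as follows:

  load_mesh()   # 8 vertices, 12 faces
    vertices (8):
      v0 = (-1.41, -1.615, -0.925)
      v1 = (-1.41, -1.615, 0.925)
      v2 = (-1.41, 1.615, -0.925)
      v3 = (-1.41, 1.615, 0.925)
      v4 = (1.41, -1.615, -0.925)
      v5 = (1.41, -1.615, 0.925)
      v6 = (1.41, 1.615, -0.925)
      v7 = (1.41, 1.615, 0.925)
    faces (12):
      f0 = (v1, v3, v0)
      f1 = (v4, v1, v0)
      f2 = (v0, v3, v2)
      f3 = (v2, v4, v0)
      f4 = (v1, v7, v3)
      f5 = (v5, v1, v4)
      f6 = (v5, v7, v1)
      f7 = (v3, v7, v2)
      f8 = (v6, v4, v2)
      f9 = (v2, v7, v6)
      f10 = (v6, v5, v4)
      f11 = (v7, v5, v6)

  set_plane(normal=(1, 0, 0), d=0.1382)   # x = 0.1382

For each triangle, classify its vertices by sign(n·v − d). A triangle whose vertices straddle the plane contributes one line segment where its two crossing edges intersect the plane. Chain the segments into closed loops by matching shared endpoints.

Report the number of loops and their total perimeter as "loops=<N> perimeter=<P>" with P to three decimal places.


loops=1 perimeter=10.160

Straddling triangles (8 of 12):
  (v4,v1,v0) [+--] → (0.1382, -1.615, -0.0906631)–(0.1382, -1.615, -0.925)  len=0.8343
  (v2,v4,v0) [-+-] → (0.1382, -0.158293, -0.925)–(0.1382, -1.615, -0.925)  len=1.4567
  (v1,v7,v3) [-+-] → (0.1382, 0.158293, 0.925)–(0.1382, 1.615, 0.925)  len=1.4567
  (v5,v1,v4) [+-+] → (0.1382, -1.615, 0.925)–(0.1382, -1.615, -0.0906631)  len=1.0157
  (v5,v7,v1) [++-] → (0.1382, 0.158293, 0.925)–(0.1382, -1.615, 0.925)  len=1.7733
  (v3,v7,v2) [-+-] → (0.1382, 1.615, 0.925)–(0.1382, 1.615, 0.0906631)  len=0.8343
  (v6,v4,v2) [++-] → (0.1382, -0.158293, -0.925)–(0.1382, 1.615, -0.925)  len=1.7733
  (v2,v7,v6) [-++] → (0.1382, 1.615, 0.0906631)–(0.1382, 1.615, -0.925)  len=1.0157

Chained into 1 loop(s):
  loop 1: 8 segments, perimeter = 10.1600
Total perimeter = 10.160


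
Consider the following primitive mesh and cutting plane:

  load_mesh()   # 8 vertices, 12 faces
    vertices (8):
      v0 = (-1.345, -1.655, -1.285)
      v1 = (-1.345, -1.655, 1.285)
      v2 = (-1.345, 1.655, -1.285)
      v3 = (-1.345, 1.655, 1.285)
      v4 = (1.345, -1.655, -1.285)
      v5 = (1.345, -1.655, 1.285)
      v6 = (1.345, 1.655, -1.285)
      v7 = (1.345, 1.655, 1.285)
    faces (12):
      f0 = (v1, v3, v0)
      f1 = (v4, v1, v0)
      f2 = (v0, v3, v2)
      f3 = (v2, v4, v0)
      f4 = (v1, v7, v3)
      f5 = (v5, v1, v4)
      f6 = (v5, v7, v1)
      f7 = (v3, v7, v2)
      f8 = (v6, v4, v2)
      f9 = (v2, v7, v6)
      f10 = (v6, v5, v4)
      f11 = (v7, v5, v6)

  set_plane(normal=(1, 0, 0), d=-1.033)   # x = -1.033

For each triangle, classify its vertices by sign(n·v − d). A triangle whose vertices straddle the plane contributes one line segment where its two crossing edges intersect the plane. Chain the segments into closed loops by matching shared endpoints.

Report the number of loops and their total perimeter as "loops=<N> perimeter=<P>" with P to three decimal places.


loops=1 perimeter=11.760

Straddling triangles (8 of 12):
  (v4,v1,v0) [+--] → (-1.033, -1.655, 0.986918)–(-1.033, -1.655, -1.285)  len=2.2719
  (v2,v4,v0) [-+-] → (-1.033, 1.27109, -1.285)–(-1.033, -1.655, -1.285)  len=2.9261
  (v1,v7,v3) [-+-] → (-1.033, -1.27109, 1.285)–(-1.033, 1.655, 1.285)  len=2.9261
  (v5,v1,v4) [+-+] → (-1.033, -1.655, 1.285)–(-1.033, -1.655, 0.986918)  len=0.2981
  (v5,v7,v1) [++-] → (-1.033, -1.27109, 1.285)–(-1.033, -1.655, 1.285)  len=0.3839
  (v3,v7,v2) [-+-] → (-1.033, 1.655, 1.285)–(-1.033, 1.655, -0.986918)  len=2.2719
  (v6,v4,v2) [++-] → (-1.033, 1.27109, -1.285)–(-1.033, 1.655, -1.285)  len=0.3839
  (v2,v7,v6) [-++] → (-1.033, 1.655, -0.986918)–(-1.033, 1.655, -1.285)  len=0.2981

Chained into 1 loop(s):
  loop 1: 8 segments, perimeter = 11.7600
Total perimeter = 11.760


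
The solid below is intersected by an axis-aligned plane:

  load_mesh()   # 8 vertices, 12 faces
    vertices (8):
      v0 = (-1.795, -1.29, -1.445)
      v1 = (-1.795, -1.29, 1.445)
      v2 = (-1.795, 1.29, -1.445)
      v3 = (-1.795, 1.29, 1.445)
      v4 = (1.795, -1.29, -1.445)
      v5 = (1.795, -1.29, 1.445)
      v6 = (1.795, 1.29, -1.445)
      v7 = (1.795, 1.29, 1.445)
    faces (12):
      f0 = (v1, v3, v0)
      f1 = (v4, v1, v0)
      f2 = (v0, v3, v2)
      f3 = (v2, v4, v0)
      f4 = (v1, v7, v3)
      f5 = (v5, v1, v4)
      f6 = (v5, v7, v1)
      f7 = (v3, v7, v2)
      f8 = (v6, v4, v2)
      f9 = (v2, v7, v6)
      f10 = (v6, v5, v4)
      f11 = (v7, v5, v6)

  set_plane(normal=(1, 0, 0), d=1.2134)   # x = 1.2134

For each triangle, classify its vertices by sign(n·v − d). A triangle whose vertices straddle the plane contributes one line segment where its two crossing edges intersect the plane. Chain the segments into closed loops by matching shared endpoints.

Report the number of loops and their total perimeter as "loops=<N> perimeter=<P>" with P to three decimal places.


Straddling triangles (8 of 12):
  (v4,v1,v0) [+--] → (1.2134, -1.29, -0.976804)–(1.2134, -1.29, -1.445)  len=0.4682
  (v2,v4,v0) [-+-] → (1.2134, -0.872026, -1.445)–(1.2134, -1.29, -1.445)  len=0.4180
  (v1,v7,v3) [-+-] → (1.2134, 0.872026, 1.445)–(1.2134, 1.29, 1.445)  len=0.4180
  (v5,v1,v4) [+-+] → (1.2134, -1.29, 1.445)–(1.2134, -1.29, -0.976804)  len=2.4218
  (v5,v7,v1) [++-] → (1.2134, 0.872026, 1.445)–(1.2134, -1.29, 1.445)  len=2.1620
  (v3,v7,v2) [-+-] → (1.2134, 1.29, 1.445)–(1.2134, 1.29, 0.976804)  len=0.4682
  (v6,v4,v2) [++-] → (1.2134, -0.872026, -1.445)–(1.2134, 1.29, -1.445)  len=2.1620
  (v2,v7,v6) [-++] → (1.2134, 1.29, 0.976804)–(1.2134, 1.29, -1.445)  len=2.4218

Chained into 1 loop(s):
  loop 1: 8 segments, perimeter = 10.9400
Total perimeter = 10.940

loops=1 perimeter=10.940


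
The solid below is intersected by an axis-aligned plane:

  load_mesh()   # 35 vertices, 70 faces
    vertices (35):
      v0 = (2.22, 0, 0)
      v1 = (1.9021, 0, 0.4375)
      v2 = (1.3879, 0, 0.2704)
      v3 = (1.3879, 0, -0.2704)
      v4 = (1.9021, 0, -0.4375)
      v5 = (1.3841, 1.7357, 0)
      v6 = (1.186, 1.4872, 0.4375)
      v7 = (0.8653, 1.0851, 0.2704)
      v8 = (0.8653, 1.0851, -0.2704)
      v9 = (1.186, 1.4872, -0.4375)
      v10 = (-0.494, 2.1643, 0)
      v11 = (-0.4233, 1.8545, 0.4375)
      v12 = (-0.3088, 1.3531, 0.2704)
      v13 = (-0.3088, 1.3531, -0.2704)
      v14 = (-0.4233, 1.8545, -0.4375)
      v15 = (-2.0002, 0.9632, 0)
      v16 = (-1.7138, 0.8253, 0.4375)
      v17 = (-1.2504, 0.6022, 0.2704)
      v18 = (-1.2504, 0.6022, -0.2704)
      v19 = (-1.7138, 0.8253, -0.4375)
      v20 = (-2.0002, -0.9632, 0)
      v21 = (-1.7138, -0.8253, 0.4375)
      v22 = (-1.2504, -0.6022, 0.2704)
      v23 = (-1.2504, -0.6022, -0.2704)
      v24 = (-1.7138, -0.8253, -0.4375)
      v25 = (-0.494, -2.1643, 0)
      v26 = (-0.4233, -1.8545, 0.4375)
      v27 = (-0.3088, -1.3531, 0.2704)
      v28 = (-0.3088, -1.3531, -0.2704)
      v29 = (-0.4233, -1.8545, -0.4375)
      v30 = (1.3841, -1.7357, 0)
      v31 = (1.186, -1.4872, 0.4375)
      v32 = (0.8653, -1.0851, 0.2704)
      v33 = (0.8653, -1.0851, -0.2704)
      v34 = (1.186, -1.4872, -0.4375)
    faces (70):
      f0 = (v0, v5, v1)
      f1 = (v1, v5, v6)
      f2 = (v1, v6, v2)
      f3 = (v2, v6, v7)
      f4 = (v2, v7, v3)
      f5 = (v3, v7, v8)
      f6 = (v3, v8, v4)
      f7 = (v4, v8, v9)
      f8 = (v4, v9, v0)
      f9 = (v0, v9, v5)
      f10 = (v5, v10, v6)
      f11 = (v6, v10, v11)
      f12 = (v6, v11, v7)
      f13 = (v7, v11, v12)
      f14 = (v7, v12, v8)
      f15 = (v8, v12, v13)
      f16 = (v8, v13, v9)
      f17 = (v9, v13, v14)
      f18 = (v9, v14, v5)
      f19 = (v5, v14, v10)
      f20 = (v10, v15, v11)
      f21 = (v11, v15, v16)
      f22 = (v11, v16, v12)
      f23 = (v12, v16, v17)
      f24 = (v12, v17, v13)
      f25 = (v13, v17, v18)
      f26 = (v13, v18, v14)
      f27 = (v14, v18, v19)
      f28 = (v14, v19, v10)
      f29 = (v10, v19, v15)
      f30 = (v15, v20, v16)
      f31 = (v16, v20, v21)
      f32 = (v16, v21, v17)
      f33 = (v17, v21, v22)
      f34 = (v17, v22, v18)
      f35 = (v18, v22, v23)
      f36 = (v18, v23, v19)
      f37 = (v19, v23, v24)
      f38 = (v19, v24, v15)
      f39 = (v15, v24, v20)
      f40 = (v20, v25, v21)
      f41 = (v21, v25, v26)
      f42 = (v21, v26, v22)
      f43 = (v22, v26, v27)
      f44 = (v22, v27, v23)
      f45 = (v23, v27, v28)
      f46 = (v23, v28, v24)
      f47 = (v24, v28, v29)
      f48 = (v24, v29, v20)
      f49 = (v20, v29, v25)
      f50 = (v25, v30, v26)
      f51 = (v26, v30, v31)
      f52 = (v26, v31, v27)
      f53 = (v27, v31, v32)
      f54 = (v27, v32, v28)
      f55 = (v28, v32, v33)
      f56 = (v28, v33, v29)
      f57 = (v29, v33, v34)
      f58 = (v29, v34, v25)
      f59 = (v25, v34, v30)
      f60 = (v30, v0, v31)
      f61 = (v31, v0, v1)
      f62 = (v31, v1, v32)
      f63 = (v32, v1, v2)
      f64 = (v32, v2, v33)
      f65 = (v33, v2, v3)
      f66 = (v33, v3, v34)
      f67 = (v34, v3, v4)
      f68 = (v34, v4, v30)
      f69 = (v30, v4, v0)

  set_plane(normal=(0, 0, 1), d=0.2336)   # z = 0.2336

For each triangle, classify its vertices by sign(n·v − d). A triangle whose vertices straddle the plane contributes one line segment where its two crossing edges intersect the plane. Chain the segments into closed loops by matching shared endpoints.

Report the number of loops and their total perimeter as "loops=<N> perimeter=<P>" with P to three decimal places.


Straddling triangles (28 of 70):
  (v0,v5,v1) [--+] → (1.66068, 0.808935, 0.2336)–(2.05026, 0, 0.2336)  len=0.8979
  (v1,v5,v6) [+-+] → (1.66068, 0.808935, 0.2336)–(1.27833, 1.60302, 0.2336)  len=0.8813
  (v2,v7,v3) [++-] → (0.900862, 1.01126, 0.2336)–(1.3879, 0, 0.2336)  len=1.1224
  (v3,v7,v8) [-+-] → (0.900862, 1.01126, 0.2336)–(0.8653, 1.0851, 0.2336)  len=0.0820
  (v5,v10,v6) [--+] → (0.403024, 1.80277, 0.2336)–(1.27833, 1.60302, 0.2336)  len=0.8978
  (v6,v10,v11) [+-+] → (0.403024, 1.80277, 0.2336)–(-0.45625, 1.99888, 0.2336)  len=0.8814
  (v7,v12,v8) [++-] → (-0.228906, 1.33486, 0.2336)–(0.8653, 1.0851, 0.2336)  len=1.1223
  (v8,v12,v13) [-+-] → (-0.228906, 1.33486, 0.2336)–(-0.3088, 1.3531, 0.2336)  len=0.0819
  (v10,v15,v11) [--+] → (-1.15823, 1.4391, 0.2336)–(-0.45625, 1.99888, 0.2336)  len=0.8978
  (v11,v15,v16) [+-+] → (-1.15823, 1.4391, 0.2336)–(-1.84728, 0.889569, 0.2336)  len=0.8814
  (v12,v17,v13) [++-] → (-1.18633, 0.653297, 0.2336)–(-0.3088, 1.3531, 0.2336)  len=1.1224
  (v13,v17,v18) [-+-] → (-1.18633, 0.653297, 0.2336)–(-1.2504, 0.6022, 0.2336)  len=0.0820
  (v15,v20,v16) [--+] → (-1.84728, -0.0082432, 0.2336)–(-1.84728, 0.889569, 0.2336)  len=0.8978
  (v16,v20,v21) [+-+] → (-1.84728, -0.0082432, 0.2336)–(-1.84728, -0.889569, 0.2336)  len=0.8813
  (v17,v22,v18) [++-] → (-1.2504, -0.520244, 0.2336)–(-1.2504, 0.6022, 0.2336)  len=1.1224
  (v18,v22,v23) [-+-] → (-1.2504, -0.520244, 0.2336)–(-1.2504, -0.6022, 0.2336)  len=0.0820
  (v20,v25,v21) [--+] → (-1.1453, -1.44935, 0.2336)–(-1.84728, -0.889569, 0.2336)  len=0.8978
  (v21,v25,v26) [+-+] → (-1.1453, -1.44935, 0.2336)–(-0.45625, -1.99888, 0.2336)  len=0.8814
  (v22,v27,v23) [++-] → (-0.372873, -1.302, 0.2336)–(-1.2504, -0.6022, 0.2336)  len=1.1224
  (v23,v27,v28) [-+-] → (-0.372873, -1.302, 0.2336)–(-0.3088, -1.3531, 0.2336)  len=0.0820
  (v25,v30,v26) [--+] → (0.419052, -1.79913, 0.2336)–(-0.45625, -1.99888, 0.2336)  len=0.8978
  (v26,v30,v31) [+-+] → (0.419052, -1.79913, 0.2336)–(1.27833, -1.60302, 0.2336)  len=0.8814
  (v27,v32,v28) [++-] → (0.785406, -1.10334, 0.2336)–(-0.3088, -1.3531, 0.2336)  len=1.1223
  (v28,v32,v33) [-+-] → (0.785406, -1.10334, 0.2336)–(0.8653, -1.0851, 0.2336)  len=0.0819
  (v30,v0,v31) [--+] → (1.6679, -0.79408, 0.2336)–(1.27833, -1.60302, 0.2336)  len=0.8979
  (v31,v0,v1) [+-+] → (1.6679, -0.79408, 0.2336)–(2.05026, 0, 0.2336)  len=0.8813
  (v32,v2,v33) [++-] → (1.35234, -0.0738382, 0.2336)–(0.8653, -1.0851, 0.2336)  len=1.1224
  (v33,v2,v3) [-+-] → (1.35234, -0.0738382, 0.2336)–(1.3879, 0, 0.2336)  len=0.0820

Chained into 2 loop(s):
  loop 1: 14 segments, perimeter = 12.4543
  loop 2: 14 segments, perimeter = 8.4305
Total perimeter = 20.885

loops=2 perimeter=20.885


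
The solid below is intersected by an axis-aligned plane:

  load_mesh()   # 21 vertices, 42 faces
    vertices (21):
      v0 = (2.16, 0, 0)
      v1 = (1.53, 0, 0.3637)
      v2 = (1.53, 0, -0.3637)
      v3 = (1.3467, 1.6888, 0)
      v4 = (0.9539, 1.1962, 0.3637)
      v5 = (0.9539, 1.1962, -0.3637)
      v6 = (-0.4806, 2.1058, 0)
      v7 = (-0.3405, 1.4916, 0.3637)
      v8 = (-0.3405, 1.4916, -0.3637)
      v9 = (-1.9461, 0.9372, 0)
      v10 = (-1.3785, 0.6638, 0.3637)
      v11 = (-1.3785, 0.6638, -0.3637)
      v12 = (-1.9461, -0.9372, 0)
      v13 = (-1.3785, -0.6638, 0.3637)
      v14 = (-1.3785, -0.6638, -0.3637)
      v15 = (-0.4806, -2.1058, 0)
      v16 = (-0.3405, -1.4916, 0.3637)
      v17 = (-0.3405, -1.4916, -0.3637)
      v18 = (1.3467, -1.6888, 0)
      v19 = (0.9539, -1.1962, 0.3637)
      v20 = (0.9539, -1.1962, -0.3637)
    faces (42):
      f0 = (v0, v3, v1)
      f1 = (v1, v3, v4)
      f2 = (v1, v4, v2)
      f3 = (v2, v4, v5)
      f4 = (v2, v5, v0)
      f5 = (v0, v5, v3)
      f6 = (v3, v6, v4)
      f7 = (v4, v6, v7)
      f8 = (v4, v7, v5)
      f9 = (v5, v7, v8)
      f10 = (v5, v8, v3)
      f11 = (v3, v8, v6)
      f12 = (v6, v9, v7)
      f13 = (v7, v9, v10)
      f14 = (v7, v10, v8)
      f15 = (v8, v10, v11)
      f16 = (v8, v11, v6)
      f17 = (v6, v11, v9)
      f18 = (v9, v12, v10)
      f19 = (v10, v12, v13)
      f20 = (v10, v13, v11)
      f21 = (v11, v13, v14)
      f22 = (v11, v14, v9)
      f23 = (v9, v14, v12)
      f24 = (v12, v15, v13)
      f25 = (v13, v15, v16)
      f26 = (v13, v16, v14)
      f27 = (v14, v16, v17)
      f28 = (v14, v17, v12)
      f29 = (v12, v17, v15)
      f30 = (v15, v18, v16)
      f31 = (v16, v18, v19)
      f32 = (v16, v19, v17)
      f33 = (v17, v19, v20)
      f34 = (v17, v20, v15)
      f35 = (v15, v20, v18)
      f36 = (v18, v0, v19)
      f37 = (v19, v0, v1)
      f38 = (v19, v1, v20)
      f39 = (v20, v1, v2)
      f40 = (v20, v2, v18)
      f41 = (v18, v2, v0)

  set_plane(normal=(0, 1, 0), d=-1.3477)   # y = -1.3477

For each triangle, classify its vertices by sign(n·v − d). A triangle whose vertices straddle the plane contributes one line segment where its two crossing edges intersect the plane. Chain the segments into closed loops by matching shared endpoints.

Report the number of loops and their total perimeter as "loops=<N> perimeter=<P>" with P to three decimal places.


Straddling triangles (14 of 42):
  (v12,v15,v13) [+-+] → (-1.43131, -1.3477, 0)–(-0.952651, -1.3477, 0.191207)  len=0.5154
  (v13,v15,v16) [+--] → (-0.952651, -1.3477, 0.191207)–(-0.52094, -1.3477, 0.3637)  len=0.4649
  (v13,v16,v14) [+-+] → (-0.52094, -1.3477, 0.3637)–(-0.52094, -1.3477, 0.237253)  len=0.1264
  (v14,v16,v17) [+--] → (-0.52094, -1.3477, 0.237253)–(-0.52094, -1.3477, -0.3637)  len=0.6010
  (v14,v17,v12) [+-+] → (-0.52094, -1.3477, -0.3637)–(-0.757249, -1.3477, -0.269298)  len=0.2545
  (v12,v17,v15) [+--] → (-0.757249, -1.3477, -0.269298)–(-1.43131, -1.3477, 0)  len=0.7259
  (v16,v18,v19) [--+] → (1.07471, -1.3477, 0.251843)–(0.290049, -1.3477, 0.3637)  len=0.7926
  (v16,v19,v17) [-+-] → (0.290049, -1.3477, 0.3637)–(0.290049, -1.3477, -0.00935721)  len=0.3731
  (v17,v19,v20) [-++] → (0.290049, -1.3477, -0.00935721)–(0.290049, -1.3477, -0.3637)  len=0.3543
  (v17,v20,v15) [-+-] → (0.290049, -1.3477, -0.3637)–(0.714974, -1.3477, -0.303123)  len=0.4292
  (v15,v20,v18) [-+-] → (0.714974, -1.3477, -0.303123)–(1.07471, -1.3477, -0.251843)  len=0.3634
  (v18,v0,v19) [-++] → (1.51097, -1.3477, 0)–(1.07471, -1.3477, 0.251843)  len=0.5037
  (v20,v2,v18) [++-] → (1.38372, -1.3477, -0.0734593)–(1.07471, -1.3477, -0.251843)  len=0.3568
  (v18,v2,v0) [-++] → (1.38372, -1.3477, -0.0734593)–(1.51097, -1.3477, 0)  len=0.1469

Chained into 2 loop(s):
  loop 1: 6 segments, perimeter = 2.6881
  loop 2: 8 segments, perimeter = 3.3201
Total perimeter = 6.008

loops=2 perimeter=6.008


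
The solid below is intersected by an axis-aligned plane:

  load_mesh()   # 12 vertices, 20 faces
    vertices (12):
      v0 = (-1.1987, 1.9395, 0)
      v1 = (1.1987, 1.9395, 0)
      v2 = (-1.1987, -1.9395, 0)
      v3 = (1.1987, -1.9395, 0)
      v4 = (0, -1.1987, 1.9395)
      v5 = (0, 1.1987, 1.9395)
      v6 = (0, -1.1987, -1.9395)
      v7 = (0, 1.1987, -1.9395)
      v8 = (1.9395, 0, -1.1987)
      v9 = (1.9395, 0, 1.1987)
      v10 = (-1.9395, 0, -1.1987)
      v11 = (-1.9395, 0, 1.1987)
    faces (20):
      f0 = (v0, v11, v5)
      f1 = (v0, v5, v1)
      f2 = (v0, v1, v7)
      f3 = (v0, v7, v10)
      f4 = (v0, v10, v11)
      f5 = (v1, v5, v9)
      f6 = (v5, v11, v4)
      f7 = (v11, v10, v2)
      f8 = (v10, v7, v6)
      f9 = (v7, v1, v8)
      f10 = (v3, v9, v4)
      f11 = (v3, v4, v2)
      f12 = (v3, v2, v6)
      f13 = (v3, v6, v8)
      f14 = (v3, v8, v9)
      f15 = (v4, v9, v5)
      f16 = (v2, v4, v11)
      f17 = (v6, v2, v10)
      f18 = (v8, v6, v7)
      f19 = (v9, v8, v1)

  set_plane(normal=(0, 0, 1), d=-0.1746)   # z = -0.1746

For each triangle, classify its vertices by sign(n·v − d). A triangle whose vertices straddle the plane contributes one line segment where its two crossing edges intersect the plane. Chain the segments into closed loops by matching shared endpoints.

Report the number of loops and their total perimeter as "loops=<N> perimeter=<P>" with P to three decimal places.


loops=1 perimeter=12.679

Straddling triangles (10 of 20):
  (v0,v1,v7) [++-] → (1.09079, 1.87281, -0.1746)–(-1.09079, 1.87281, -0.1746)  len=2.1816
  (v0,v7,v10) [+--] → (-1.09079, 1.87281, -0.1746)–(-1.3066, 1.657, -0.1746)  len=0.3052
  (v0,v10,v11) [+-+] → (-1.3066, 1.657, -0.1746)–(-1.9395, 0, -0.1746)  len=1.7738
  (v11,v10,v2) [+-+] → (-1.9395, 0, -0.1746)–(-1.3066, -1.657, -0.1746)  len=1.7738
  (v7,v1,v8) [-+-] → (1.09079, 1.87281, -0.1746)–(1.3066, 1.657, -0.1746)  len=0.3052
  (v3,v2,v6) [++-] → (-1.09079, -1.87281, -0.1746)–(1.09079, -1.87281, -0.1746)  len=2.1816
  (v3,v6,v8) [+--] → (1.09079, -1.87281, -0.1746)–(1.3066, -1.657, -0.1746)  len=0.3052
  (v3,v8,v9) [+-+] → (1.3066, -1.657, -0.1746)–(1.9395, 0, -0.1746)  len=1.7738
  (v6,v2,v10) [-+-] → (-1.09079, -1.87281, -0.1746)–(-1.3066, -1.657, -0.1746)  len=0.3052
  (v9,v8,v1) [+-+] → (1.9395, 0, -0.1746)–(1.3066, 1.657, -0.1746)  len=1.7738

Chained into 1 loop(s):
  loop 1: 10 segments, perimeter = 12.6790
Total perimeter = 12.679


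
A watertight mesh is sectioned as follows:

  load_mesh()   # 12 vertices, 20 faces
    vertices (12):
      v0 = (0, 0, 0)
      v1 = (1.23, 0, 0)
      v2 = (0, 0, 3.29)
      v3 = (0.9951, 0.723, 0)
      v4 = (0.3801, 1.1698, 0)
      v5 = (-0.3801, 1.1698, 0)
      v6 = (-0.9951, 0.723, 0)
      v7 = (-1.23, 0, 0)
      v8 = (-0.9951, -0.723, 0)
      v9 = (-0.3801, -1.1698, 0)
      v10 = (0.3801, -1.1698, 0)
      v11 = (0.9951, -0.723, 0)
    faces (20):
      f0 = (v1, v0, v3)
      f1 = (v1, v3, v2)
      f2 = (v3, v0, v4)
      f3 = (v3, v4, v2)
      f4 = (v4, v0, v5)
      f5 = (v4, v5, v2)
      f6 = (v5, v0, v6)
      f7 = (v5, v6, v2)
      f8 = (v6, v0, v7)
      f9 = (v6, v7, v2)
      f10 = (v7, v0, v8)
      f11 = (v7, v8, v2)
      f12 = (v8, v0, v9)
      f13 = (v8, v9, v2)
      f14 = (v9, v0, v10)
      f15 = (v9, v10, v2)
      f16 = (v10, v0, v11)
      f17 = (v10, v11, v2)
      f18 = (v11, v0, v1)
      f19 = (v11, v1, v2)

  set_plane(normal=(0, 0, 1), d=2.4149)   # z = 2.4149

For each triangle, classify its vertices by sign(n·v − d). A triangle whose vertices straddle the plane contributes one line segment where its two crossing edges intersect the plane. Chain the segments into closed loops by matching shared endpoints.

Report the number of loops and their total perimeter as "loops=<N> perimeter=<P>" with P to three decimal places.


Straddling triangles (10 of 20):
  (v1,v3,v2) [--+] → (0.264685, 0.192309, 2.4149)–(0.327165, 0, 2.4149)  len=0.2022
  (v3,v4,v2) [--+] → (0.101102, 0.311153, 2.4149)–(0.264685, 0.192309, 2.4149)  len=0.2022
  (v4,v5,v2) [--+] → (-0.101102, 0.311153, 2.4149)–(0.101102, 0.311153, 2.4149)  len=0.2022
  (v5,v6,v2) [--+] → (-0.264685, 0.192309, 2.4149)–(-0.101102, 0.311153, 2.4149)  len=0.2022
  (v6,v7,v2) [--+] → (-0.327165, 0, 2.4149)–(-0.264685, 0.192309, 2.4149)  len=0.2022
  (v7,v8,v2) [--+] → (-0.264685, -0.192309, 2.4149)–(-0.327165, 0, 2.4149)  len=0.2022
  (v8,v9,v2) [--+] → (-0.101102, -0.311153, 2.4149)–(-0.264685, -0.192309, 2.4149)  len=0.2022
  (v9,v10,v2) [--+] → (0.101102, -0.311153, 2.4149)–(-0.101102, -0.311153, 2.4149)  len=0.2022
  (v10,v11,v2) [--+] → (0.264685, -0.192309, 2.4149)–(0.101102, -0.311153, 2.4149)  len=0.2022
  (v11,v1,v2) [--+] → (0.327165, 0, 2.4149)–(0.264685, -0.192309, 2.4149)  len=0.2022

Chained into 1 loop(s):
  loop 1: 10 segments, perimeter = 2.0220
Total perimeter = 2.022

loops=1 perimeter=2.022


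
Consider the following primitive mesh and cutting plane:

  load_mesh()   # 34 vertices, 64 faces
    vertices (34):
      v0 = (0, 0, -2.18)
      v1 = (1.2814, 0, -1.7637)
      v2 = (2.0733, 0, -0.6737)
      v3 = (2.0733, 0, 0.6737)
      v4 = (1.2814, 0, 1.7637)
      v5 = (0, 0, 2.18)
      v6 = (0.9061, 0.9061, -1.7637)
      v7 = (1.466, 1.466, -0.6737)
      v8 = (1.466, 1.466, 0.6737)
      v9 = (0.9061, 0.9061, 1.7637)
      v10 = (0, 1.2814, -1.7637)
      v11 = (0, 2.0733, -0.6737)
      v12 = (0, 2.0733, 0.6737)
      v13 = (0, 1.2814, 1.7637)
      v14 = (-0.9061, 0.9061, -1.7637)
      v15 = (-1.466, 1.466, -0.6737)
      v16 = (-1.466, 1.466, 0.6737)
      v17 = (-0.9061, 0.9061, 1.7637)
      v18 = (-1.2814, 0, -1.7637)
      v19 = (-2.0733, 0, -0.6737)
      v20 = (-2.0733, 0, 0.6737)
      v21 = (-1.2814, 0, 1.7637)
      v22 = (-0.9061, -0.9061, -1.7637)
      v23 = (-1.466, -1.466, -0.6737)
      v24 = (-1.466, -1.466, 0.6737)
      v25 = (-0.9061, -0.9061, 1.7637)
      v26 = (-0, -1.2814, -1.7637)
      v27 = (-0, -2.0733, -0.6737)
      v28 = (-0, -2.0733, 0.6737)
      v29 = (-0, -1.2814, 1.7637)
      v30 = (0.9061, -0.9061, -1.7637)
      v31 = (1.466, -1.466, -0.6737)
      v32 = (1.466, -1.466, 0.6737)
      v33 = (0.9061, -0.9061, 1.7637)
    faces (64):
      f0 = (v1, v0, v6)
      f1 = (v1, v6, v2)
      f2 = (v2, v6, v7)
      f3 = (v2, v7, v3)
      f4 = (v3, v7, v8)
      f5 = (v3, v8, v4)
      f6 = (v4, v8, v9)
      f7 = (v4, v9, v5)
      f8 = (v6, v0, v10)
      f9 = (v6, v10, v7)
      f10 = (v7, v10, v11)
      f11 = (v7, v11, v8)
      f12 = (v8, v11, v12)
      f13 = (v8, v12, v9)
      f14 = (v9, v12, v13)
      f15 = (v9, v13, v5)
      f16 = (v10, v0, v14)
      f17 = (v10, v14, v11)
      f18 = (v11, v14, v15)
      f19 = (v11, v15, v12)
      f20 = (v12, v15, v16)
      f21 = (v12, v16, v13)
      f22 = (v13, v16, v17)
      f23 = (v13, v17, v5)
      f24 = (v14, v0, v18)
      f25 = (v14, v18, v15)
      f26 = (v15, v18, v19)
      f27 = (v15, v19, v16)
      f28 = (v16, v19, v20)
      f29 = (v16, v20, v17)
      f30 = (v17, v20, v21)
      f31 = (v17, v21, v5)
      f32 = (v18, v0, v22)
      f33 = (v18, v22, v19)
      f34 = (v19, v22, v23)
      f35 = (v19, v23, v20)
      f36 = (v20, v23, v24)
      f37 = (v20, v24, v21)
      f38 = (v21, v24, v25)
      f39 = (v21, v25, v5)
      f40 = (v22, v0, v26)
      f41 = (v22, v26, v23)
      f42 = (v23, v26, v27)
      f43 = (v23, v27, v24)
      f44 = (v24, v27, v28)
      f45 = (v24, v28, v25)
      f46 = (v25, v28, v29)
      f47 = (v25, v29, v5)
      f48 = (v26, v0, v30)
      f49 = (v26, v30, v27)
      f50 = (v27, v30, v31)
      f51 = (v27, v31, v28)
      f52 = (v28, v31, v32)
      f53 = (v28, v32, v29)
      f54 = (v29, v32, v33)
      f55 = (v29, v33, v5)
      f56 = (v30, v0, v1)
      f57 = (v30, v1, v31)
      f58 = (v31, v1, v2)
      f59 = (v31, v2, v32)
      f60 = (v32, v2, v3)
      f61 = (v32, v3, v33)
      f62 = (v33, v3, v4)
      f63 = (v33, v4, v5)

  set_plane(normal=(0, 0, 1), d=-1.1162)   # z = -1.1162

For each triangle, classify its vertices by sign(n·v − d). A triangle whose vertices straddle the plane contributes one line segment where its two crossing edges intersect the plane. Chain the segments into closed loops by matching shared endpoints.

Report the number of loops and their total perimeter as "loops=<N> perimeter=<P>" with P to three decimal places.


Straddling triangles (16 of 64):
  (v1,v6,v2) [--+] → (1.59946, 0.367843, -1.1162)–(1.75182, 0, -1.1162)  len=0.3981
  (v2,v6,v7) [+-+] → (1.59946, 0.367843, -1.1162)–(1.2387, 1.2387, -1.1162)  len=0.9426
  (v6,v10,v7) [--+] → (0.870858, 1.39106, -1.1162)–(1.2387, 1.2387, -1.1162)  len=0.3981
  (v7,v10,v11) [+-+] → (0.870858, 1.39106, -1.1162)–(0, 1.75182, -1.1162)  len=0.9426
  (v10,v14,v11) [--+] → (-0.367843, 1.59946, -1.1162)–(0, 1.75182, -1.1162)  len=0.3981
  (v11,v14,v15) [+-+] → (-0.367843, 1.59946, -1.1162)–(-1.2387, 1.2387, -1.1162)  len=0.9426
  (v14,v18,v15) [--+] → (-1.39106, 0.870858, -1.1162)–(-1.2387, 1.2387, -1.1162)  len=0.3981
  (v15,v18,v19) [+-+] → (-1.39106, 0.870858, -1.1162)–(-1.75182, 0, -1.1162)  len=0.9426
  (v18,v22,v19) [--+] → (-1.59946, -0.367843, -1.1162)–(-1.75182, 0, -1.1162)  len=0.3981
  (v19,v22,v23) [+-+] → (-1.59946, -0.367843, -1.1162)–(-1.2387, -1.2387, -1.1162)  len=0.9426
  (v22,v26,v23) [--+] → (-0.870858, -1.39106, -1.1162)–(-1.2387, -1.2387, -1.1162)  len=0.3981
  (v23,v26,v27) [+-+] → (-0.870858, -1.39106, -1.1162)–(0, -1.75182, -1.1162)  len=0.9426
  (v26,v30,v27) [--+] → (0.367843, -1.59946, -1.1162)–(0, -1.75182, -1.1162)  len=0.3981
  (v27,v30,v31) [+-+] → (0.367843, -1.59946, -1.1162)–(1.2387, -1.2387, -1.1162)  len=0.9426
  (v30,v1,v31) [--+] → (1.39106, -0.870858, -1.1162)–(1.2387, -1.2387, -1.1162)  len=0.3981
  (v31,v1,v2) [+-+] → (1.39106, -0.870858, -1.1162)–(1.75182, 0, -1.1162)  len=0.9426

Chained into 1 loop(s):
  loop 1: 16 segments, perimeter = 10.7262
Total perimeter = 10.726

loops=1 perimeter=10.726


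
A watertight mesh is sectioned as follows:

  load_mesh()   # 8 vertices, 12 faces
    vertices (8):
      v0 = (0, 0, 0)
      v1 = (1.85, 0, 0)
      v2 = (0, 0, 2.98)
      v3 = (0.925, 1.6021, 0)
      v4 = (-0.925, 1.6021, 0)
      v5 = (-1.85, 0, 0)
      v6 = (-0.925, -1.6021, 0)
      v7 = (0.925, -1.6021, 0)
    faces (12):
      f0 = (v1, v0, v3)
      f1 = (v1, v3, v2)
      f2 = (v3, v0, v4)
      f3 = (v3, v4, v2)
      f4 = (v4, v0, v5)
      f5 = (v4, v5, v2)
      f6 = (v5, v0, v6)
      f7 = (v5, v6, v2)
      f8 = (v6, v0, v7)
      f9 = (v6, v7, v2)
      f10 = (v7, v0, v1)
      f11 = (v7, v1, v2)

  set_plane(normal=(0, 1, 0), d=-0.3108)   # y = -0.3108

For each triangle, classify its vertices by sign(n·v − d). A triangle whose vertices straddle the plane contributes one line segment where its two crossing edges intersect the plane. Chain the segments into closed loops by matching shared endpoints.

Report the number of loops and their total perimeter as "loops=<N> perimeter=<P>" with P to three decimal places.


Straddling triangles (6 of 12):
  (v5,v0,v6) [++-] → (-0.179446, -0.3108, 0)–(-1.67055, -0.3108, 0)  len=1.4911
  (v5,v6,v2) [+-+] → (-1.67055, -0.3108, 0)–(-0.179446, -0.3108, 2.40189)  len=2.8271
  (v6,v0,v7) [-+-] → (-0.179446, -0.3108, 0)–(0.179446, -0.3108, 0)  len=0.3589
  (v6,v7,v2) [--+] → (0.179446, -0.3108, 2.40189)–(-0.179446, -0.3108, 2.40189)  len=0.3589
  (v7,v0,v1) [-++] → (0.179446, -0.3108, 0)–(1.67055, -0.3108, 0)  len=1.4911
  (v7,v1,v2) [-++] → (1.67055, -0.3108, 0)–(0.179446, -0.3108, 2.40189)  len=2.8271

Chained into 1 loop(s):
  loop 1: 6 segments, perimeter = 9.3542
Total perimeter = 9.354

loops=1 perimeter=9.354


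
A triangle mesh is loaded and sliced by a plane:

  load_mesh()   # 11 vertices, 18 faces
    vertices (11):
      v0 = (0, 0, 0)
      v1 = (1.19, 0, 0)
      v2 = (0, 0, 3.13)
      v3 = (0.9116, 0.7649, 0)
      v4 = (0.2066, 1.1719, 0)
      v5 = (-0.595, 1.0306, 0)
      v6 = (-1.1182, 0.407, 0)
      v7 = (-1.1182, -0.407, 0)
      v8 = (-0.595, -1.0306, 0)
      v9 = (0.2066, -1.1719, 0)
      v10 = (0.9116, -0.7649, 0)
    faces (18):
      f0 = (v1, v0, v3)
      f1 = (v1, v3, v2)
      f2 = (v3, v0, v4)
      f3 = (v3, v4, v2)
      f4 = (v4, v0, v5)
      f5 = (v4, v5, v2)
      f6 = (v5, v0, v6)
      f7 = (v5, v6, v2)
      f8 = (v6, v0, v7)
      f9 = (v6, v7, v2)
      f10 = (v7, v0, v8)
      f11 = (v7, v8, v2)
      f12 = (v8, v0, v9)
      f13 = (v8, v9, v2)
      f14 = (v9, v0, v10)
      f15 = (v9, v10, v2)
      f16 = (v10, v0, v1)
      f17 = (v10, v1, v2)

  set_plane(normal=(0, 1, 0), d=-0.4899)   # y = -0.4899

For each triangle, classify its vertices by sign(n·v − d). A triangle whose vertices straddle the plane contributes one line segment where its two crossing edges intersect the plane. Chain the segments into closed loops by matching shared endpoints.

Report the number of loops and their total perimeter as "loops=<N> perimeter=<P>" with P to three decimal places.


loops=1 perimeter=6.342

Straddling triangles (8 of 18):
  (v7,v0,v8) [++-] → (-0.282836, -0.4899, 0)–(-1.04865, -0.4899, 0)  len=0.7658
  (v7,v8,v2) [+-+] → (-1.04865, -0.4899, 0)–(-0.282836, -0.4899, 1.64214)  len=1.8119
  (v8,v0,v9) [-+-] → (-0.282836, -0.4899, 0)–(0.0863669, -0.4899, 0)  len=0.3692
  (v8,v9,v2) [--+] → (0.0863669, -0.4899, 1.82154)–(-0.282836, -0.4899, 1.64214)  len=0.4105
  (v9,v0,v10) [-+-] → (0.0863669, -0.4899, 0)–(0.583858, -0.4899, 0)  len=0.4975
  (v9,v10,v2) [--+] → (0.583858, -0.4899, 1.12531)–(0.0863669, -0.4899, 1.82154)  len=0.8557
  (v10,v0,v1) [-++] → (0.583858, -0.4899, 0)–(1.01169, -0.4899, 0)  len=0.4278
  (v10,v1,v2) [-++] → (1.01169, -0.4899, 0)–(0.583858, -0.4899, 1.12531)  len=1.2039

Chained into 1 loop(s):
  loop 1: 8 segments, perimeter = 6.3423
Total perimeter = 6.342


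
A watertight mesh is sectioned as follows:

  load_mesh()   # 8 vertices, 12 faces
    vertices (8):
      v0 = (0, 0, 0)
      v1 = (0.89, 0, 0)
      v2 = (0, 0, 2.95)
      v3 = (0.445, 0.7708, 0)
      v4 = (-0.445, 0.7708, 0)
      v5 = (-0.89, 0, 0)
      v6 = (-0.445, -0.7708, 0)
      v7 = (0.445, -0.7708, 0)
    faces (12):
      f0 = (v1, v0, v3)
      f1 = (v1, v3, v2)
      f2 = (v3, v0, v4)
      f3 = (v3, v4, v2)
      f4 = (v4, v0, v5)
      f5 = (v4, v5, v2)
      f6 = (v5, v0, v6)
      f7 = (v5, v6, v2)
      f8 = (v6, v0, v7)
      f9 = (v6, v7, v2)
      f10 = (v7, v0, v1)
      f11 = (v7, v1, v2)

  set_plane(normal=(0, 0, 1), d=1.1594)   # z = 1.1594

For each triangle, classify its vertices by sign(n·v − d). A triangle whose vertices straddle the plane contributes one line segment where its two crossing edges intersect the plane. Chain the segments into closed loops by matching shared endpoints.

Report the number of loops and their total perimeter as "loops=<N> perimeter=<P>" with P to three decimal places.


loops=1 perimeter=3.241

Straddling triangles (6 of 12):
  (v1,v3,v2) [--+] → (0.270107, 0.467863, 1.1594)–(0.540215, 0, 1.1594)  len=0.5402
  (v3,v4,v2) [--+] → (-0.270107, 0.467863, 1.1594)–(0.270107, 0.467863, 1.1594)  len=0.5402
  (v4,v5,v2) [--+] → (-0.540215, 0, 1.1594)–(-0.270107, 0.467863, 1.1594)  len=0.5402
  (v5,v6,v2) [--+] → (-0.270107, -0.467863, 1.1594)–(-0.540215, 0, 1.1594)  len=0.5402
  (v6,v7,v2) [--+] → (0.270107, -0.467863, 1.1594)–(-0.270107, -0.467863, 1.1594)  len=0.5402
  (v7,v1,v2) [--+] → (0.540215, 0, 1.1594)–(0.270107, -0.467863, 1.1594)  len=0.5402

Chained into 1 loop(s):
  loop 1: 6 segments, perimeter = 3.2414
Total perimeter = 3.241


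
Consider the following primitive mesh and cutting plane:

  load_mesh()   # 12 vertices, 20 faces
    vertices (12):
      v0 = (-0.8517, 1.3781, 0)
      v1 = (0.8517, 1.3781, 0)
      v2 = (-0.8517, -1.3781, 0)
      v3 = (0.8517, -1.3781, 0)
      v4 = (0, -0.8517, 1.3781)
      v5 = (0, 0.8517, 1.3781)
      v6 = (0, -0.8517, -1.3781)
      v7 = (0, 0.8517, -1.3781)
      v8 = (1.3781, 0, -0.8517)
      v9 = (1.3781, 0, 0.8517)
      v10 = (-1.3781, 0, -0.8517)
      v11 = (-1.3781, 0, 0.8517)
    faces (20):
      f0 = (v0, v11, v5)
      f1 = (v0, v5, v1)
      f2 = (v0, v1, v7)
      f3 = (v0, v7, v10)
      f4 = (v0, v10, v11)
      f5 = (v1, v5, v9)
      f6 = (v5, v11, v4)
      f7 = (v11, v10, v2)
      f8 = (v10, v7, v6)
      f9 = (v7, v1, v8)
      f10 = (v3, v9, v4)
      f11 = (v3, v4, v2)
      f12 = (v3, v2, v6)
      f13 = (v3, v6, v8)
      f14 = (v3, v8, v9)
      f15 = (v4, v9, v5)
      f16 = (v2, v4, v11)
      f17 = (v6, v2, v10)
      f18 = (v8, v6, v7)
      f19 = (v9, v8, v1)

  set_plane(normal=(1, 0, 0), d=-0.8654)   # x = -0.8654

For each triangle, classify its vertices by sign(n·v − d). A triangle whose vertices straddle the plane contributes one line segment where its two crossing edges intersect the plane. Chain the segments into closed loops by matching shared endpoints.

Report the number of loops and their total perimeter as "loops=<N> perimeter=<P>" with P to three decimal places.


Straddling triangles (8 of 20):
  (v0,v11,v5) [+-+] → (-0.8654, 1.34223, 0.0221662)–(-0.8654, 0.316861, 1.04754)  len=1.4501
  (v0,v7,v10) [++-] → (-0.8654, 0.316861, -1.04754)–(-0.8654, 1.34223, -0.0221662)  len=1.4501
  (v0,v10,v11) [+--] → (-0.8654, 1.34223, -0.0221662)–(-0.8654, 1.34223, 0.0221662)  len=0.0443
  (v5,v11,v4) [+-+] → (-0.8654, 0.316861, 1.04754)–(-0.8654, -0.316861, 1.04754)  len=0.6337
  (v11,v10,v2) [--+] → (-0.8654, -1.34223, -0.0221662)–(-0.8654, -1.34223, 0.0221662)  len=0.0443
  (v10,v7,v6) [-++] → (-0.8654, 0.316861, -1.04754)–(-0.8654, -0.316861, -1.04754)  len=0.6337
  (v2,v4,v11) [++-] → (-0.8654, -0.316861, 1.04754)–(-0.8654, -1.34223, 0.0221662)  len=1.4501
  (v6,v2,v10) [++-] → (-0.8654, -1.34223, -0.0221662)–(-0.8654, -0.316861, -1.04754)  len=1.4501

Chained into 1 loop(s):
  loop 1: 8 segments, perimeter = 7.1565
Total perimeter = 7.156

loops=1 perimeter=7.156
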